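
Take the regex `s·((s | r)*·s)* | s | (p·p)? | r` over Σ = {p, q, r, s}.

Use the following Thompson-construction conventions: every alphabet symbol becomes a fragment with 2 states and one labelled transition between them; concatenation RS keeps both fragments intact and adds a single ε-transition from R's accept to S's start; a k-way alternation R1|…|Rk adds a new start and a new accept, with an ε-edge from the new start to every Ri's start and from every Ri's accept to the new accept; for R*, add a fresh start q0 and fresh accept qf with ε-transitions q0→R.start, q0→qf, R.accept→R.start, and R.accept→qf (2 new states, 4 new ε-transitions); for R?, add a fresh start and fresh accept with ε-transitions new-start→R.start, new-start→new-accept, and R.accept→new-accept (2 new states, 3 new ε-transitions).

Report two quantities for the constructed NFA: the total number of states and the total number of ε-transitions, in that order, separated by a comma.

26, 26

Building bottom-up:
Each of the 8 symbol leaves contributes 2 states and 0 ε-transitions.
  s | r — 6 states, 4 ε-transitions
  (s | r)* — 8 states, 8 ε-transitions
  (s | r)*·s — 10 states, 9 ε-transitions
  ((s | r)*·s)* — 12 states, 13 ε-transitions
  s·((s | r)*·s)* — 14 states, 14 ε-transitions
  p·p — 4 states, 1 ε-transition
  (p·p)? — 6 states, 4 ε-transitions
  s·((s | r)*·s)* | s | (p·p)? | r — 26 states, 26 ε-transitions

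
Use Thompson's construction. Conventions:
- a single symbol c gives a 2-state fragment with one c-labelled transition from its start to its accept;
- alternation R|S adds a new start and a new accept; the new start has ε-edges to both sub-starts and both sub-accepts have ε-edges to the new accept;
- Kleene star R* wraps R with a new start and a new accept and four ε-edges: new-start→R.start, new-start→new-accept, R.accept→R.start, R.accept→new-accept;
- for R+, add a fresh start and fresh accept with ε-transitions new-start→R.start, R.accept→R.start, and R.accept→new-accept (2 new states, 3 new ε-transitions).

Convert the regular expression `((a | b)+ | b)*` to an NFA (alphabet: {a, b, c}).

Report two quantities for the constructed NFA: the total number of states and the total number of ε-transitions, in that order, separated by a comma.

Per subexpression:
Each of the 3 symbol leaves contributes 2 states and 0 ε-transitions.
  a | b : 6 states, 4 ε-transitions
  (a | b)+ : 8 states, 7 ε-transitions
  (a | b)+ | b : 12 states, 11 ε-transitions
  ((a | b)+ | b)* : 14 states, 15 ε-transitions

14, 15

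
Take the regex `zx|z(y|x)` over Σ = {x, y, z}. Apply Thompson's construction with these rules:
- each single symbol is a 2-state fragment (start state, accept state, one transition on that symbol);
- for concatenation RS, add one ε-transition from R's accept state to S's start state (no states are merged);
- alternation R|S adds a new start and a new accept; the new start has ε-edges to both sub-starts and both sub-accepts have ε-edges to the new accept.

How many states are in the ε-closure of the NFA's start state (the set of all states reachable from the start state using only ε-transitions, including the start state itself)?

Compute the ε-closure size of each fragment's start state recursively; a symbol fragment's start has no outgoing ε-edge, so its closure is just itself (size 1).
  zx — C equals the left operand's closure size = 1 (its accept is not ε-reachable, so the closure stops there)
  y|x — new start ε-reaches every alternative's start; none of them accept ε, so the new accept is not reached: C = 1 + 1 + 1 = 3
  z(y|x) — C equals the left operand's closure size = 1 (its accept is not ε-reachable, so the closure stops there)
  zx|z(y|x) — new start ε-reaches every alternative's start; none of them accept ε, so the new accept is not reached: C = 1 + 1 + 1 = 3

3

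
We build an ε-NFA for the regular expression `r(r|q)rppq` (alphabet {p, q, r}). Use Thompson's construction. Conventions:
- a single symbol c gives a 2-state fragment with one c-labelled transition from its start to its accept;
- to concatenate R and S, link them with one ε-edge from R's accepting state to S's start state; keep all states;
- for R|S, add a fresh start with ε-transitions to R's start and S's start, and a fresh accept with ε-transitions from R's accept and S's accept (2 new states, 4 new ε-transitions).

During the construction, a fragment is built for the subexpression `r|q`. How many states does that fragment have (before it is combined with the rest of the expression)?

Fragment for `r|q`:
Each of the 2 symbol leaves contributes a 2-state fragment.
  r|q : 6 states

6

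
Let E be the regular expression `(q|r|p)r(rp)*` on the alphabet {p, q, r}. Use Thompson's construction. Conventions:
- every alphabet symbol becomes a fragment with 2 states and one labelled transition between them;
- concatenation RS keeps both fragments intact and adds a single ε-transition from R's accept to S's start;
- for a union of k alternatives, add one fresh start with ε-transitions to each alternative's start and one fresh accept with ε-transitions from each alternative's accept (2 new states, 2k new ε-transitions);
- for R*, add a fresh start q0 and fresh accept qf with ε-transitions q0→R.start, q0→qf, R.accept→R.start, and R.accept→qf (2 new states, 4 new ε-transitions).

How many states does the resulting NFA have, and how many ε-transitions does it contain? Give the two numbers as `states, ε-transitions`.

16, 13

Building bottom-up:
Each of the 6 symbol leaves contributes 2 states and 0 ε-transitions.
  q|r|p — 8 states, 6 ε-transitions
  rp — 4 states, 1 ε-transition
  (rp)* — 6 states, 5 ε-transitions
  (q|r|p)r(rp)* — 16 states, 13 ε-transitions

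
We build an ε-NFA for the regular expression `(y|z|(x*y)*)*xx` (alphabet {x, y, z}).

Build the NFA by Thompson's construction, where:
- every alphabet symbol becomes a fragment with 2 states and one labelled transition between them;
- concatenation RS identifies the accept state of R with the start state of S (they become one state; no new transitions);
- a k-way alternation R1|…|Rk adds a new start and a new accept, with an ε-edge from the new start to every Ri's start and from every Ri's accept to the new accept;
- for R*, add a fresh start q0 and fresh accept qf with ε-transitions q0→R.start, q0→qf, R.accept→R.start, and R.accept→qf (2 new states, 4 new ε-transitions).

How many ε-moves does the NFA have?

18

By structural recursion:
Each of the 6 symbol leaves contributes 0 ε-transitions.
  x* = 4 ε-transitions
  x*y = 4 ε-transitions
  (x*y)* = 8 ε-transitions
  y|z|(x*y)* = 14 ε-transitions
  (y|z|(x*y)*)* = 18 ε-transitions
  (y|z|(x*y)*)*xx = 18 ε-transitions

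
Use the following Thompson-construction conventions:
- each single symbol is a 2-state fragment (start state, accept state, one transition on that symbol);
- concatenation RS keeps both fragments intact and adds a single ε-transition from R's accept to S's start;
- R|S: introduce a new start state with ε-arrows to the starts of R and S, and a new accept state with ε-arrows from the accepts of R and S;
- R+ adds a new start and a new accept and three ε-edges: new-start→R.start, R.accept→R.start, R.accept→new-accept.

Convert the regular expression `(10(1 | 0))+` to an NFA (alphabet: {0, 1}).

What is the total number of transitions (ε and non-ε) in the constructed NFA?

Building bottom-up:
Each of the 4 symbol leaves contributes 1 transition (1 symbol, 0 ε).
  1 | 0 = 6 transitions (2 symbol, 4 ε)
  10(1 | 0) = 10 transitions (4 symbol, 6 ε)
  (10(1 | 0))+ = 13 transitions (4 symbol, 9 ε)

13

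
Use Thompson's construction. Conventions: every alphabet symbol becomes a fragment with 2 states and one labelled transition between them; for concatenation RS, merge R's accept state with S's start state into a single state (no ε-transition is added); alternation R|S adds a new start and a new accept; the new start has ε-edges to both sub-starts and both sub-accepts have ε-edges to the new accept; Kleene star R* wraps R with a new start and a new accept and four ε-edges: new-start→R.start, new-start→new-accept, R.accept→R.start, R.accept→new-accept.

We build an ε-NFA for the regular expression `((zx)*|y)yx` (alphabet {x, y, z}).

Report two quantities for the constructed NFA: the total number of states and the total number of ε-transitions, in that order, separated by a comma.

Recursing over subexpressions:
Each of the 5 symbol leaves contributes 2 states and 0 ε-transitions.
  zx — 3 states, 0 ε-transitions
  (zx)* — 5 states, 4 ε-transitions
  (zx)*|y — 9 states, 8 ε-transitions
  ((zx)*|y)yx — 11 states, 8 ε-transitions

11, 8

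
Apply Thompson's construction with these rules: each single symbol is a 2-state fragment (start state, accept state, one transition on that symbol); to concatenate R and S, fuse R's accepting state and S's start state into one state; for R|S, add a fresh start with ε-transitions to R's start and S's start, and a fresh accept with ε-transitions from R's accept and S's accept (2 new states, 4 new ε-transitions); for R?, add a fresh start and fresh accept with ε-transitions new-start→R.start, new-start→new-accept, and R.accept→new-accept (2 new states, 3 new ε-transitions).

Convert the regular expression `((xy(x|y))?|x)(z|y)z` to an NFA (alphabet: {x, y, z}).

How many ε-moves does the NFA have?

Per subexpression:
Each of the 8 symbol leaves contributes 0 ε-transitions.
  x|y = 4 ε-transitions
  xy(x|y) = 4 ε-transitions
  (xy(x|y))? = 7 ε-transitions
  (xy(x|y))?|x = 11 ε-transitions
  z|y = 4 ε-transitions
  ((xy(x|y))?|x)(z|y)z = 15 ε-transitions

15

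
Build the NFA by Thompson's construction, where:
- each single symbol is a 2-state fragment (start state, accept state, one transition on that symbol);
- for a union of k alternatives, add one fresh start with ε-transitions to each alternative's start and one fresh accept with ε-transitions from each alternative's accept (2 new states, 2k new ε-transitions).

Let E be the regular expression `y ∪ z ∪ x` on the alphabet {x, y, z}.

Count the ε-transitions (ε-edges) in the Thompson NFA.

6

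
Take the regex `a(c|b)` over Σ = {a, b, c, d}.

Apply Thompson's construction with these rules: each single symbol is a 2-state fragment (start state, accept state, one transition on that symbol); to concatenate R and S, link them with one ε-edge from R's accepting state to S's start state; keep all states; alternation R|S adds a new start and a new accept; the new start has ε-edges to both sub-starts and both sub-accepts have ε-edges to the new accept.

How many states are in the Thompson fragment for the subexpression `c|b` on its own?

Fragment for `c|b`:
Each of the 2 symbol leaves contributes a 2-state fragment.
  c|b — 6 states

6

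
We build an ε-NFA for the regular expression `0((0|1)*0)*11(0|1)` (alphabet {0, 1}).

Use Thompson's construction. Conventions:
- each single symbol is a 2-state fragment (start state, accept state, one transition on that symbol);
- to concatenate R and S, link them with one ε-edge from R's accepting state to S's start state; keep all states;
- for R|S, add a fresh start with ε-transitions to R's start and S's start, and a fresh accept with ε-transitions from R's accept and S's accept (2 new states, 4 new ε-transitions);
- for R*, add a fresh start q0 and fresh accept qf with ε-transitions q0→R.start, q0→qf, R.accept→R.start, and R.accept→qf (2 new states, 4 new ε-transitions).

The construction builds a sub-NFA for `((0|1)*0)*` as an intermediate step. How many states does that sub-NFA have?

Fragment for `((0|1)*0)*`:
Each of the 3 symbol leaves contributes a 2-state fragment.
  0|1 = 6 states
  (0|1)* = 8 states
  (0|1)*0 = 10 states
  ((0|1)*0)* = 12 states

12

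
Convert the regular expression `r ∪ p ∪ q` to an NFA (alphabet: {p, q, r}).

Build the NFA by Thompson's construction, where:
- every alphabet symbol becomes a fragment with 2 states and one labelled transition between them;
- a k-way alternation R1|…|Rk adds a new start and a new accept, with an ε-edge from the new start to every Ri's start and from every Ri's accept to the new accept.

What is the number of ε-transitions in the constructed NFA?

Bottom-up over the parse tree:
Each of the 3 symbol leaves contributes 0 ε-transitions.
  r ∪ p ∪ q : 6 ε-transitions

6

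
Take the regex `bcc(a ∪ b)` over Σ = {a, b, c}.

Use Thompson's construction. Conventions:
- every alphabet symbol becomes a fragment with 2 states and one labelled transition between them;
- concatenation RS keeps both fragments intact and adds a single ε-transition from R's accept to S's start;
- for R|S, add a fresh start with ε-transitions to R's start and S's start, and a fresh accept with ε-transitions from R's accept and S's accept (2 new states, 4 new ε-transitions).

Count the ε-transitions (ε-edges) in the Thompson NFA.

Recursing over subexpressions:
Each of the 5 symbol leaves contributes 0 ε-transitions.
  a ∪ b = 4 ε-transitions
  bcc(a ∪ b) = 7 ε-transitions

7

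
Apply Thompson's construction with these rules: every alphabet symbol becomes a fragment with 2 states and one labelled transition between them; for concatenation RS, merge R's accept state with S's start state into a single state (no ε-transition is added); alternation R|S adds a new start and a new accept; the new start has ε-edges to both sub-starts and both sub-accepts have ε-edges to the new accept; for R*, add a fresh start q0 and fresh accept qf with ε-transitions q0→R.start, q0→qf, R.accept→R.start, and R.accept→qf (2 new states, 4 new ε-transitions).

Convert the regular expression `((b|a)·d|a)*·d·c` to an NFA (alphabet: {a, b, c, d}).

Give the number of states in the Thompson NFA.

15

Building bottom-up:
Each of the 6 symbol leaves contributes a 2-state fragment.
  b|a — 6 states
  (b|a)·d — 7 states
  (b|a)·d|a — 11 states
  ((b|a)·d|a)* — 13 states
  ((b|a)·d|a)*·d·c — 15 states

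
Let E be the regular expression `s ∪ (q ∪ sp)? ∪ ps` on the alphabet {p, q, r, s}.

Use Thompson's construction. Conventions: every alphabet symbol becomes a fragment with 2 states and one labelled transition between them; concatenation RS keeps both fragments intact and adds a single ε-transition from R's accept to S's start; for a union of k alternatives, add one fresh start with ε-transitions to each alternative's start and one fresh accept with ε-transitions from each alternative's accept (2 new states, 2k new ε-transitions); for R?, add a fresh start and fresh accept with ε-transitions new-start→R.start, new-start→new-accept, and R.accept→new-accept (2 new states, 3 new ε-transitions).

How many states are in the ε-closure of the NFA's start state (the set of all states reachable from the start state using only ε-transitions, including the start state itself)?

Compute the ε-closure size of each fragment's start state recursively; a symbol fragment's start has no outgoing ε-edge, so its closure is just itself (size 1).
  sp — same as the first factor's closure: |closure| = 1
  q ∪ sp — new start ε-reaches every alternative's start; none of them accept ε, so the new accept is not reached: |closure| = 1 + 1 + 1 = 3
  (q ∪ sp)? — new start has ε-edges to the inner start and to the new accept, so |closure| = 2 + 3 = 5
  ps — |closure| equals the left operand's closure size = 1 (its accept is not ε-reachable, so the closure stops there)
  s ∪ (q ∪ sp)? ∪ ps — |closure| = 1 (new start) + (1 + 5 + 1) + 1 (new accept, since some branch ε-reaches its own accept) = 9

9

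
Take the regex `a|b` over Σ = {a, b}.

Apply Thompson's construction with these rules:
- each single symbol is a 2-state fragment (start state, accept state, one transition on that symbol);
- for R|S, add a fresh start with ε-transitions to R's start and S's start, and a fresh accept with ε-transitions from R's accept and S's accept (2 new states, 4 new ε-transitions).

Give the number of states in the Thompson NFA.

6

By structural recursion:
Each of the 2 symbol leaves contributes a 2-state fragment.
  a|b — 6 states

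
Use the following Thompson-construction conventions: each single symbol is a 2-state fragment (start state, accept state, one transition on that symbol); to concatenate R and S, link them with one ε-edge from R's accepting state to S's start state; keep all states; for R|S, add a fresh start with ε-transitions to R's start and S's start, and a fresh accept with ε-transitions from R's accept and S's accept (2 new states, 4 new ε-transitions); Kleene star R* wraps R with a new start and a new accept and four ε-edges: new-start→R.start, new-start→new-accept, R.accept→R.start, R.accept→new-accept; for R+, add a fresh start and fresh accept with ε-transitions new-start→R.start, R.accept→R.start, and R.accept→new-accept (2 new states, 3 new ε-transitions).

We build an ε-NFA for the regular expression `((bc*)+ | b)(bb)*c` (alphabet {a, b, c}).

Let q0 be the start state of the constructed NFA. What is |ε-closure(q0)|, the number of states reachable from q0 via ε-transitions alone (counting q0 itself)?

Let C(F) = |ε-closure(F.start)| within fragment F, and note whether F accepts ε. Symbol fragments have C = 1 and do not accept ε. Then:
  c* — |closure| = 1 (new start) + 1 (body) + 1 (new accept) = 3
  bc* — |closure| equals the left operand's closure size = 1 (its accept is not ε-reachable, so the closure stops there)
  (bc*)+ — |closure| = 1 + 1 = 2 (the body doesn't accept ε, so the new accept is not reached)
  (bc*)+ | b — |closure| = 1 + 2 + 1 = 4 (the new accept is not ε-reachable since no branch accepts ε)
  bb — |closure| equals the left operand's closure size = 1 (its accept is not ε-reachable, so the closure stops there)
  (bb)* — new start has ε-edges to the inner start and to the new accept, so |closure| = 2 + 1 = 3
  ((bc*)+ | b)(bb)*c — same as the first factor's closure: |closure| = 4

4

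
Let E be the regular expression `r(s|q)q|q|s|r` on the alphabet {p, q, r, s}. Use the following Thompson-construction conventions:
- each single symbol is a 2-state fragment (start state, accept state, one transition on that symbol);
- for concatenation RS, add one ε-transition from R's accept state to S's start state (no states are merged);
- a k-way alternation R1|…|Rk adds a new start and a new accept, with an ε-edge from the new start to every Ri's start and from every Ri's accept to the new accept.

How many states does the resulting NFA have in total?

18

Recursing over subexpressions:
Each of the 7 symbol leaves contributes a 2-state fragment.
  s|q → 6 states
  r(s|q)q → 10 states
  r(s|q)q|q|s|r → 18 states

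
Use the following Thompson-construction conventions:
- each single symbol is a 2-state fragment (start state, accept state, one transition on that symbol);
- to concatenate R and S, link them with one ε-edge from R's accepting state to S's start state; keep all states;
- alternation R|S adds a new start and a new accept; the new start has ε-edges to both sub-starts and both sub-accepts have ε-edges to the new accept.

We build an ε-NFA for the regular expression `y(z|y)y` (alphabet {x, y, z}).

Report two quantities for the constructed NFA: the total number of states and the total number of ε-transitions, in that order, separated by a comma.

10, 6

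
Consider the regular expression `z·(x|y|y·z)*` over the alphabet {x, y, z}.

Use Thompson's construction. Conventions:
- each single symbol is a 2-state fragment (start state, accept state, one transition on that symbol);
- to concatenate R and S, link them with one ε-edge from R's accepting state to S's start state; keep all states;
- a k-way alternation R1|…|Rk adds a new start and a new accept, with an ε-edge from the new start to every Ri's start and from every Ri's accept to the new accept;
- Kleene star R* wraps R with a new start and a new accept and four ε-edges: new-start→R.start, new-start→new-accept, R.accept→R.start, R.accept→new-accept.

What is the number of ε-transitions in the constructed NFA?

12

Bottom-up over the parse tree:
Each of the 5 symbol leaves contributes 0 ε-transitions.
  y·z : 1 ε-transition
  x|y|y·z : 7 ε-transitions
  (x|y|y·z)* : 11 ε-transitions
  z·(x|y|y·z)* : 12 ε-transitions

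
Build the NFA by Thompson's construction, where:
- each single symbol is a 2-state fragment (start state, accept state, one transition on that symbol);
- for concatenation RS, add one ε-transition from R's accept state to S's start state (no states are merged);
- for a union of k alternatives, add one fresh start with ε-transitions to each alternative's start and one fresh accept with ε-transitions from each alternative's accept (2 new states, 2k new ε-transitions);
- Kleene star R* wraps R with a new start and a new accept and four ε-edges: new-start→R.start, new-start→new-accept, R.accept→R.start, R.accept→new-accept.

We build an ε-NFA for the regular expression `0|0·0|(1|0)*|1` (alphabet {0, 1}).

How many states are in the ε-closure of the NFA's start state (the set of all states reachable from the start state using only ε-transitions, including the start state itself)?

Work bottom-up. For each fragment F, track |ε-closure(F.start)| and whether F's accept lies in that closure (i.e. whether F accepts ε). A single-symbol fragment has closure size 1 and does not accept ε.
  0·0 → |closure| equals the left operand's closure size = 1 (its accept is not ε-reachable, so the closure stops there)
  1|0 → new start ε-reaches every alternative's start; none of them accept ε, so the new accept is not reached: |closure| = 1 + 1 + 1 = 3
  (1|0)* → |closure| = 1 (new start) + 3 (body) + 1 (new accept) = 5
  0|0·0|(1|0)*|1 → |closure| = 1 (new start) + (1 + 1 + 5 + 1) + 1 (new accept, since some branch ε-reaches its own accept) = 10

10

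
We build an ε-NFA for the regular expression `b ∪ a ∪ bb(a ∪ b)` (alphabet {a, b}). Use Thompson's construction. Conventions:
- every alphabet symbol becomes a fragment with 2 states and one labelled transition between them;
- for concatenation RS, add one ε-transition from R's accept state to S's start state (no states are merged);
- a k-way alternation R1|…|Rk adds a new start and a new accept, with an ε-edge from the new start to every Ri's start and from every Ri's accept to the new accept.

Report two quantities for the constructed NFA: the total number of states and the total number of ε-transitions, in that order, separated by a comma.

16, 12

By structural recursion:
Each of the 6 symbol leaves contributes 2 states and 0 ε-transitions.
  a ∪ b : 6 states, 4 ε-transitions
  bb(a ∪ b) : 10 states, 6 ε-transitions
  b ∪ a ∪ bb(a ∪ b) : 16 states, 12 ε-transitions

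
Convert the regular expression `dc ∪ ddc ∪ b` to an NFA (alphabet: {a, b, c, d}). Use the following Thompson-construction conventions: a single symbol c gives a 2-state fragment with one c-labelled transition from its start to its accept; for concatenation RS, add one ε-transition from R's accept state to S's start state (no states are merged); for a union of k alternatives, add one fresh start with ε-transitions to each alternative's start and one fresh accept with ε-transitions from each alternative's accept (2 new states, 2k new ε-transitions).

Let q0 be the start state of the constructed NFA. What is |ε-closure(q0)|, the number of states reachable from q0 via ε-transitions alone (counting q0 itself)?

4

Compute the ε-closure size of each fragment's start state recursively; a symbol fragment's start has no outgoing ε-edge, so its closure is just itself (size 1).
  dc : |ε-closure| equals the left operand's closure size = 1 (its accept is not ε-reachable, so the closure stops there)
  ddc : same as the first factor's closure: |ε-closure| = 1
  dc ∪ ddc ∪ b : new start ε-reaches every alternative's start; none of them accept ε, so the new accept is not reached: |ε-closure| = 1 + 1 + 1 + 1 = 4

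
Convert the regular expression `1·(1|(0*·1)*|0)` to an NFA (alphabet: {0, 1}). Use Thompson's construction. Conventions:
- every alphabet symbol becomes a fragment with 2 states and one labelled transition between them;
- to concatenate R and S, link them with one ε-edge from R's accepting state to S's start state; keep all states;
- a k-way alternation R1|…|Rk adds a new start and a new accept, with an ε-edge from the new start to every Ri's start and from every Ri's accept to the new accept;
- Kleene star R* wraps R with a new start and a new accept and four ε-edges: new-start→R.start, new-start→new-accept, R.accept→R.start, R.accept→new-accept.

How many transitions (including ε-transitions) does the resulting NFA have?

21

Recursing over subexpressions:
Each of the 5 symbol leaves contributes 1 transition (1 symbol, 0 ε).
  0* → 5 transitions (1 symbol, 4 ε)
  0*·1 → 7 transitions (2 symbol, 5 ε)
  (0*·1)* → 11 transitions (2 symbol, 9 ε)
  1|(0*·1)*|0 → 19 transitions (4 symbol, 15 ε)
  1·(1|(0*·1)*|0) → 21 transitions (5 symbol, 16 ε)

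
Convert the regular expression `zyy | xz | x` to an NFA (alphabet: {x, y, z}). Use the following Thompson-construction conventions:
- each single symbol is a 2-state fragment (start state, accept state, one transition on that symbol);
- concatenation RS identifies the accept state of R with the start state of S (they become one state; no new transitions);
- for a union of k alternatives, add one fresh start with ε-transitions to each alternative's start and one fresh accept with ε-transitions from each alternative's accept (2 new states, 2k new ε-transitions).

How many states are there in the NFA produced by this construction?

11

Building bottom-up:
Each of the 6 symbol leaves contributes a 2-state fragment.
  zyy = 4 states
  xz = 3 states
  zyy | xz | x = 11 states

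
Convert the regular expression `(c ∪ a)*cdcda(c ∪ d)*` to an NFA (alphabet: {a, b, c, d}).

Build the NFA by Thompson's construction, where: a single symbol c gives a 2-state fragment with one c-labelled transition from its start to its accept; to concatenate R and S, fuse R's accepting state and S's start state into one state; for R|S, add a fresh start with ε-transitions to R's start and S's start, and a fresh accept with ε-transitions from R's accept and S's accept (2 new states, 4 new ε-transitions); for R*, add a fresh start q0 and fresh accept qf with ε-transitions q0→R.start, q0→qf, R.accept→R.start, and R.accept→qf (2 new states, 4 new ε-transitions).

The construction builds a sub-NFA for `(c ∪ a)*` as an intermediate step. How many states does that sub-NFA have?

Fragment for `(c ∪ a)*`:
Each of the 2 symbol leaves contributes a 2-state fragment.
  c ∪ a — 6 states
  (c ∪ a)* — 8 states

8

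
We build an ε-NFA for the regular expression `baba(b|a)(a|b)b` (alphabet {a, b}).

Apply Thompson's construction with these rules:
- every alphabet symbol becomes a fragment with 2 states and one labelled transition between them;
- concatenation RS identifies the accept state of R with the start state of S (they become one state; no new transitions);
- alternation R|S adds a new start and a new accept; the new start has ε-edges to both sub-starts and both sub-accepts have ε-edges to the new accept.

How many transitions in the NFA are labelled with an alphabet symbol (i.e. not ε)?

9

By structural recursion:
Each of the 9 symbol leaves contributes exactly 1 symbol transition.
  b|a : 2 symbol transitions
  a|b : 2 symbol transitions
  baba(b|a)(a|b)b : 9 symbol transitions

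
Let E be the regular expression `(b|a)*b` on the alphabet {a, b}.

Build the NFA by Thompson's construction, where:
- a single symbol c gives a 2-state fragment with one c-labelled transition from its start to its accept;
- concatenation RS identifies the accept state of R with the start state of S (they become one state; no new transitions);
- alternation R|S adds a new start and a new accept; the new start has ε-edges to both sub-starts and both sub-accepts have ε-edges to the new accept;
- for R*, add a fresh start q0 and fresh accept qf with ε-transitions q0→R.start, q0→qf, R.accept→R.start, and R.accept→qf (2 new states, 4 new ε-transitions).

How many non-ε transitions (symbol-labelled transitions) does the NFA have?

3

Per subexpression:
Each of the 3 symbol leaves contributes exactly 1 symbol transition.
  b|a → 2 symbol transitions
  (b|a)* → 2 symbol transitions
  (b|a)*b → 3 symbol transitions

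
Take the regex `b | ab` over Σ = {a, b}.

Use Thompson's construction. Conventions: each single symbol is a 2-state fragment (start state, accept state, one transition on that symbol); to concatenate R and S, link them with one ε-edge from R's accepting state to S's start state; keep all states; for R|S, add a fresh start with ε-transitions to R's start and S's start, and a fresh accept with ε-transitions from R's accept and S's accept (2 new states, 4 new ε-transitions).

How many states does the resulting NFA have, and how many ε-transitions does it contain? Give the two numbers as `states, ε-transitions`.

8, 5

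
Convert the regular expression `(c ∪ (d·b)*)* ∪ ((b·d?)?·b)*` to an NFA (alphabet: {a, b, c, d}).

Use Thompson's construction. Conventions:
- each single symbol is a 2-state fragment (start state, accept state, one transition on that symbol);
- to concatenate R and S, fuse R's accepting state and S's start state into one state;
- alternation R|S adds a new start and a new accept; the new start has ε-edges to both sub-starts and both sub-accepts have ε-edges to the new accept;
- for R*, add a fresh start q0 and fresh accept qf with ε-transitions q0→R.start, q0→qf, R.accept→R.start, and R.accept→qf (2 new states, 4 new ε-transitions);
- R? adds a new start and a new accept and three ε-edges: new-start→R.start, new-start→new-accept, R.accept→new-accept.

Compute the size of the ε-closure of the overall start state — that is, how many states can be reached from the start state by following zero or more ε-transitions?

Let C(F) = |ε-closure(F.start)| within fragment F, and note whether F accepts ε. Symbol fragments have C = 1 and do not accept ε. Then:
  d·b → same as the first factor's closure: |closure| = 1
  (d·b)* → |closure| = 1 (new start) + 1 (body) + 1 (new accept) = 3
  c ∪ (d·b)* → new start ε-reaches every alternative's start; at least one alternative accepts ε, so the union's new accept is reached too: |closure| = 1 + 1 + 3 + 1 = 6
  (c ∪ (d·b)*)* → |closure| = 1 (new start) + 6 (body) + 1 (new accept) = 8
  d? → |closure| = 1 (new start) + 1 (body) + 1 (new accept, via ε) = 3
  b·d? → |closure| equals the left operand's closure size = 1 (its accept is not ε-reachable, so the closure stops there)
  (b·d?)? → new start has ε-edges to the inner start and to the new accept, so |closure| = 2 + 1 = 3
  (b·d?)?·b → the left operand accepts ε, so the closure extends into the next operand (the shared merged state is already counted); |closure| = 3 + (1−1) = 3
  ((b·d?)?·b)* → the star's fresh start ε-reaches both the body's start and the fresh accept: |closure| = 2 + 3 = 5
  (c ∪ (d·b)*)* ∪ ((b·d?)?·b)* → |closure| = 1 (new start) + (8 + 5) + 1 (new accept, since some branch ε-reaches its own accept) = 15

15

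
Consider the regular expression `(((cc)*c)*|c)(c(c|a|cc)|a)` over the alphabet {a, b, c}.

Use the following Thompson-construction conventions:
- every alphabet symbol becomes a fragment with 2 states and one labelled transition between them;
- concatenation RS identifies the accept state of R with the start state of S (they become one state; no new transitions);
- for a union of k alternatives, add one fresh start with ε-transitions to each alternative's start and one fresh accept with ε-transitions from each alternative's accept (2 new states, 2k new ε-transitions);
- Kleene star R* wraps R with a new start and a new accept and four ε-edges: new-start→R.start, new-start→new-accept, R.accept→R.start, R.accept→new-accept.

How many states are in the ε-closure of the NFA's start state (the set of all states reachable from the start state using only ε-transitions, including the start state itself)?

10

Let C(F) = |ε-closure(F.start)| within fragment F, and note whether F accepts ε. Symbol fragments have C = 1 and do not accept ε. Then:
  cc → same as the first factor's closure: |ε-closure| = 1
  (cc)* → the star's fresh start ε-reaches both the body's start and the fresh accept: |ε-closure| = 2 + 1 = 3
  (cc)*c → the left operand accepts ε, so the closure extends into the next operand (the shared merged state is already counted); |ε-closure| = 3 + (1−1) = 3
  ((cc)*c)* → the star's fresh start ε-reaches both the body's start and the fresh accept: |ε-closure| = 2 + 3 = 5
  ((cc)*c)*|c → |ε-closure| = 1 (new start) + (5 + 1) + 1 (new accept, since some branch ε-reaches its own accept) = 8
  cc → same as the first factor's closure: |ε-closure| = 1
  c|a|cc → new start ε-reaches every alternative's start; none of them accept ε, so the new accept is not reached: |ε-closure| = 1 + 1 + 1 + 1 = 4
  c(c|a|cc) → same as the first factor's closure: |ε-closure| = 1
  c(c|a|cc)|a → |ε-closure| = 1 + 1 + 1 = 3 (the new accept is not ε-reachable since no branch accepts ε)
  (((cc)*c)*|c)(c(c|a|cc)|a) → |ε-closure| = 8 + (3−1) = 10 (closure spills across the concat boundary because the left factor accepts ε)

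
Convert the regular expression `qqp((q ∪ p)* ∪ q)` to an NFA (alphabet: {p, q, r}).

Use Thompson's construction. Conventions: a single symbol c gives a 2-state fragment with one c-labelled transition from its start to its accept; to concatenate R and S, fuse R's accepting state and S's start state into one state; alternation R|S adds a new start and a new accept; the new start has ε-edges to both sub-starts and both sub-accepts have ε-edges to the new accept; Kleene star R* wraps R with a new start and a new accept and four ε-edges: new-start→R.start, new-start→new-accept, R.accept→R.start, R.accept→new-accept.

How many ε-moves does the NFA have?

Building bottom-up:
Each of the 6 symbol leaves contributes 0 ε-transitions.
  q ∪ p → 4 ε-transitions
  (q ∪ p)* → 8 ε-transitions
  (q ∪ p)* ∪ q → 12 ε-transitions
  qqp((q ∪ p)* ∪ q) → 12 ε-transitions

12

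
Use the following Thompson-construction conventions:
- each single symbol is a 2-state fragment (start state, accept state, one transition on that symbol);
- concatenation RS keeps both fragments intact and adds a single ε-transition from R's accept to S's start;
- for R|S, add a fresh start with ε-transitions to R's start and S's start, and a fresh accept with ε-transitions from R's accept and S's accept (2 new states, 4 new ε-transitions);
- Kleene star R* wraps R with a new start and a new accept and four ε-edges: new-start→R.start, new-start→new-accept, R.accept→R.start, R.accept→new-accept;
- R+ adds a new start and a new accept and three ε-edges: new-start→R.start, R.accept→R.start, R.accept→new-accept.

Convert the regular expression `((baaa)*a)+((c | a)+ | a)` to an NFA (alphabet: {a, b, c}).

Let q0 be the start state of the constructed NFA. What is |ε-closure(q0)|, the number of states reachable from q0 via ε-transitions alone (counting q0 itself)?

Compute the ε-closure size of each fragment's start state recursively; a symbol fragment's start has no outgoing ε-edge, so its closure is just itself (size 1).
  baaa : same as the first factor's closure: C = 1
  (baaa)* : new start has ε-edges to the inner start and to the new accept, so C = 2 + 1 = 3
  (baaa)*a : C = 3 + 1 = 4 (closure spills across the concat boundary because the left factor accepts ε)
  ((baaa)*a)+ : C = 1 + 4 = 5 (the body doesn't accept ε, so the new accept is not reached)
  c | a : new start ε-reaches every alternative's start; none of them accept ε, so the new accept is not reached: C = 1 + 1 + 1 = 3
  (c | a)+ : new start ε-reaches only the body's start; the new accept needs a symbol first: C = 1 + 3 = 4
  (c | a)+ | a : new start ε-reaches every alternative's start; none of them accept ε, so the new accept is not reached: C = 1 + 4 + 1 = 6
  ((baaa)*a)+((c | a)+ | a) : C equals the left operand's closure size = 5 (its accept is not ε-reachable, so the closure stops there)

5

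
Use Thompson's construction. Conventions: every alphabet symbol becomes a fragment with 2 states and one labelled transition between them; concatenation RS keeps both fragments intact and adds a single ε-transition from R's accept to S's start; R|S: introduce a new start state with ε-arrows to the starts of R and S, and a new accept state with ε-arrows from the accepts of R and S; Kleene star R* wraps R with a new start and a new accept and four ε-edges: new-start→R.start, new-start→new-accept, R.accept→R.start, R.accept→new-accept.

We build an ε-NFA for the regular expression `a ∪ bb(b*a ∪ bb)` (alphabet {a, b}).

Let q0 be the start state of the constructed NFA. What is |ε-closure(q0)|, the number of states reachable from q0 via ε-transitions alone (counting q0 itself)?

Let C(F) = |ε-closure(F.start)| within fragment F, and note whether F accepts ε. Symbol fragments have C = 1 and do not accept ε. Then:
  b* → new start has ε-edges to the inner start and to the new accept, so |closure| = 2 + 1 = 3
  b*a → |closure| = 3 + 1 = 4 (closure spills across the concat boundary because the left factor accepts ε)
  bb → |closure| equals the left operand's closure size = 1 (its accept is not ε-reachable, so the closure stops there)
  b*a ∪ bb → new start ε-reaches every alternative's start; none of them accept ε, so the new accept is not reached: |closure| = 1 + 4 + 1 = 6
  bb(b*a ∪ bb) → |closure| equals the left operand's closure size = 1 (its accept is not ε-reachable, so the closure stops there)
  a ∪ bb(b*a ∪ bb) → new start ε-reaches every alternative's start; none of them accept ε, so the new accept is not reached: |closure| = 1 + 1 + 1 = 3

3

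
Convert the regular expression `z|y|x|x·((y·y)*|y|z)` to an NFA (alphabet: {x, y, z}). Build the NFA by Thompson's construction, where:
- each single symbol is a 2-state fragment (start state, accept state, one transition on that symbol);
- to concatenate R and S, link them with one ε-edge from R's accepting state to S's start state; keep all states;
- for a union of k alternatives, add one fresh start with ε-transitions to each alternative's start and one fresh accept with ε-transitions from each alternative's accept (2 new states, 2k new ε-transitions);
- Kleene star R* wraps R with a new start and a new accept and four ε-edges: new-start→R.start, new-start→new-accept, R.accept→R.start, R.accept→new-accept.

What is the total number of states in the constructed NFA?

Bottom-up over the parse tree:
Each of the 8 symbol leaves contributes a 2-state fragment.
  y·y : 4 states
  (y·y)* : 6 states
  (y·y)*|y|z : 12 states
  x·((y·y)*|y|z) : 14 states
  z|y|x|x·((y·y)*|y|z) : 22 states

22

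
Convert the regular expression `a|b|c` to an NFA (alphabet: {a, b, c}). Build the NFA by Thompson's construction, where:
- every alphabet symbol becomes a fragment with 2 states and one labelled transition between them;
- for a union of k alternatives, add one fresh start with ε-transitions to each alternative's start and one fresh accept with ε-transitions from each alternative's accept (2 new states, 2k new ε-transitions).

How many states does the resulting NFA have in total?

Recursing over subexpressions:
Each of the 3 symbol leaves contributes a 2-state fragment.
  a|b|c : 8 states

8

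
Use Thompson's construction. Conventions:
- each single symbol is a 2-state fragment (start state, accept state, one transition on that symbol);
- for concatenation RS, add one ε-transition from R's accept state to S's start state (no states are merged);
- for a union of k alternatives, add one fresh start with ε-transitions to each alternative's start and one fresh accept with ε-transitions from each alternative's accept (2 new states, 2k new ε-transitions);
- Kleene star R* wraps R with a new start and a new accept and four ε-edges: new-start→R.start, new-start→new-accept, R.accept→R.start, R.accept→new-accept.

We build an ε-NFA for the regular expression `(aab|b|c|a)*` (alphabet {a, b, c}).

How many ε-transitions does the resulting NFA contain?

14

Bottom-up over the parse tree:
Each of the 6 symbol leaves contributes 0 ε-transitions.
  aab — 2 ε-transitions
  aab|b|c|a — 10 ε-transitions
  (aab|b|c|a)* — 14 ε-transitions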